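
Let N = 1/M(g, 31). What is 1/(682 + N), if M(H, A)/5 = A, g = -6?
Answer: 155/105711 ≈ 0.0014663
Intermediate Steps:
M(H, A) = 5*A
N = 1/155 (N = 1/(5*31) = 1/155 ≈ 0.0064516)
1/(682 + N) = 1/(682 + 1/155) = 1/(105711/155) = 155/105711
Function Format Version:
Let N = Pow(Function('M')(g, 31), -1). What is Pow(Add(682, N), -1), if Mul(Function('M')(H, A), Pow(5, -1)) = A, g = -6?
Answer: Rational(155, 105711) ≈ 0.0014663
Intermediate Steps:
Function('M')(H, A) = Mul(5, A)
N = Rational(1, 155) (N = Pow(Mul(5, 31), -1) = Pow(155, -1) = Rational(1, 155) ≈ 0.0064516)
Pow(Add(682, N), -1) = Pow(Add(682, Rational(1, 155)), -1) = Pow(Rational(105711, 155), -1) = Rational(155, 105711)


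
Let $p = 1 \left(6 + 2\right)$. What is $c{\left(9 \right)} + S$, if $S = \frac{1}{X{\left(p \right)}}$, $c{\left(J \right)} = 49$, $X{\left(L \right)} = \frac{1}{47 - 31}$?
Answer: $65$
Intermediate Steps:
$p = 8$ ($p = 1 \cdot 8 = 8$)
$X{\left(L \right)} = \frac{1}{16}$
$S = 16$ ($S = \frac{1}{\frac{1}{16}} = 16$)
$c{\left(9 \right)} + S = 49 + 16 = 65$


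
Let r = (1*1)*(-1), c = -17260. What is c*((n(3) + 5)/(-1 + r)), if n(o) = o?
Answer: 69040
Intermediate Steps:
r = -1 (r = 1*(-1) = -1)
c*((n(3) + 5)/(-1 + r)) = -17260*(3 + 5)/(-1 - 1) = -138080/(-2) = -138080*(-1)/2 = -17260*(-4) = 69040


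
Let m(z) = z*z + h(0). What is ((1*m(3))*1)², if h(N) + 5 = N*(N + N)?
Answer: 16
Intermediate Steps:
h(N) = -5 + 2*N² (h(N) = -5 + N*(N + N) = -5 + N*(2*N) = -5 + 2*N²)
m(z) = -5 + z² (m(z) = z*z + (-5 + 2*0²) = z² + (-5 + 2*0) = z² + (-5 + 0) = z² - 5 = -5 + z²)
((1*m(3))*1)² = ((1*(-5 + 3²))*1)² = ((1*(-5 + 9))*1)² = ((1*4)*1)² = (4*1)² = 4² = 16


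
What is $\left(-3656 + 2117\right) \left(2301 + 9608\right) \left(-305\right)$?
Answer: $5590025055$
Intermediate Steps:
$\left(-3656 + 2117\right) \left(2301 + 9608\right) \left(-305\right) = \left(-1539\right) 11909 \left(-305\right) = \left(-18327951\right) \left(-305\right) = 5590025055$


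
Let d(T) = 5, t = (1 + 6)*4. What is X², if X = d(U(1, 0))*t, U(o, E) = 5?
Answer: 19600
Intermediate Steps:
t = 28 (t = 7*4 = 28)
X = 140 (X = 5*28 = 140)
X² = 140² = 19600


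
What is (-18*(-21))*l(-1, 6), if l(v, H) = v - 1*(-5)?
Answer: 1512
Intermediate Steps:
l(v, H) = 5 + v (l(v, H) = v + 5 = 5 + v)
(-18*(-21))*l(-1, 6) = (-18*(-21))*(5 - 1) = 378*4 = 1512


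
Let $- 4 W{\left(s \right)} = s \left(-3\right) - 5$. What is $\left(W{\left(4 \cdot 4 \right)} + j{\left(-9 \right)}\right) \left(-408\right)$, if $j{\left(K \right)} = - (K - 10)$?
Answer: $-13158$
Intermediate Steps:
$W{\left(s \right)} = \frac{5}{4} + \frac{3 s}{4}$ ($W{\left(s \right)} = - \frac{s \left(-3\right) - 5}{4} = - \frac{- 3 s - 5}{4} = - \frac{-5 - 3 s}{4} = \frac{5}{4} + \frac{3 s}{4}$)
$j{\left(K \right)} = 10 - K$ ($j{\left(K \right)} = - (-10 + K) = 10 - K$)
$\left(W{\left(4 \cdot 4 \right)} + j{\left(-9 \right)}\right) \left(-408\right) = \left(\left(\frac{5}{4} + \frac{3 \cdot 4 \cdot 4}{4}\right) + \left(10 - -9\right)\right) \left(-408\right) = \left(\left(\frac{5}{4} + \frac{3}{4} \cdot 16\right) + \left(10 + 9\right)\right) \left(-408\right) = \left(\left(\frac{5}{4} + 12\right) + 19\right) \left(-408\right) = \left(\frac{53}{4} + 19\right) \left(-408\right) = \frac{129}{4} \left(-408\right) = -13158$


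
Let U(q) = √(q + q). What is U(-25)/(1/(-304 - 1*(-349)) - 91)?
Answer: -225*I*√2/4094 ≈ -0.077723*I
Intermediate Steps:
U(q) = √2*√q (U(q) = √(2*q) = √2*√q)
U(-25)/(1/(-304 - 1*(-349)) - 91) = (√2*√(-25))/(1/(-304 - 1*(-349)) - 91) = (√2*(5*I))/(1/(-304 + 349) - 91) = (5*I*√2)/(1/45 - 91) = (5*I*√2)/(-4094/45) = (5*I*√2)*(-45/4094) = -225*I*√2/4094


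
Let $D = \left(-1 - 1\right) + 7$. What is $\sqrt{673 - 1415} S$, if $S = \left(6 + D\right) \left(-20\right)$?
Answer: $- 220 i \sqrt{742} \approx - 5992.7 i$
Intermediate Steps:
$D = 5$ ($D = -2 + 7 = 5$)
$S = -220$ ($S = \left(6 + 5\right) \left(-20\right) = 11 \left(-20\right) = -220$)
$\sqrt{673 - 1415} S = \sqrt{673 - 1415} \left(-220\right) = \sqrt{-742} \left(-220\right) = i \sqrt{742} \left(-220\right) = - 220 i \sqrt{742}$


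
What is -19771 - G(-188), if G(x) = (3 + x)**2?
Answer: -53996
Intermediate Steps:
-19771 - G(-188) = -19771 - (3 - 188)**2 = -19771 - 1*(-185)**2 = -19771 - 1*34225 = -19771 - 34225 = -53996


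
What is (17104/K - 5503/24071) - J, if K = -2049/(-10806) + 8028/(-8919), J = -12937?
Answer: -679880185541344/61047209301 ≈ -11137.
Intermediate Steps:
K = -2536131/3569582 (K = -2049*(-1/10806) + 8028*(-1/8919) = 683/3602 - 892/991 = -2536131/3569582 ≈ -0.71048)
(17104/K - 5503/24071) - J = (17104/(-2536131/3569582) - 5503/24071) - 1*(-12937) = (17104*(-3569582/2536131) - 5503*1/24071) + 12937 = (-61054130528/2536131 - 5503/24071) + 12937 = -1469647932268381/61047209301 + 12937 = -679880185541344/61047209301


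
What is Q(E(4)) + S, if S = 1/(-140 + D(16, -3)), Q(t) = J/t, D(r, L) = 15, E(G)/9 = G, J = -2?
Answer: -143/2250 ≈ -0.063556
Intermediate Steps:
E(G) = 9*G
Q(t) = -2/t
S = -1/125 (S = 1/(-140 + 15) = 1/(-125) = -1/125 ≈ -0.0080000)
Q(E(4)) + S = -2/(9*4) - 1/125 = -2/36 - 1/125 = -2*1/36 - 1/125 = -1/18 - 1/125 = -143/2250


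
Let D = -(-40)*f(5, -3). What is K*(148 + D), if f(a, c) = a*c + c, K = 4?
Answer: -2288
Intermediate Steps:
f(a, c) = c + a*c
D = -720 (D = -(-40)*(-3*(1 + 5)) = -(-40)*(-3*6) = -(-40)*(-18) = -8*90 = -720)
K*(148 + D) = 4*(148 - 720) = 4*(-572) = -2288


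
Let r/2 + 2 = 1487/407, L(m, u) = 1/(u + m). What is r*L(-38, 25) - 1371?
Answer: -7255307/5291 ≈ -1371.3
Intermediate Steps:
L(m, u) = 1/(m + u)
r = 1346/407 (r = -4 + 2*(1487/407) = -4 + 2974/407 = 1346/407 ≈ 3.3071)
r*L(-38, 25) - 1371 = 1346/(407*(-38 + 25)) - 1371 = (1346/407)/(-13) - 1371 = (1346/407)*(-1/13) - 1371 = -1346/5291 - 1371 = -7255307/5291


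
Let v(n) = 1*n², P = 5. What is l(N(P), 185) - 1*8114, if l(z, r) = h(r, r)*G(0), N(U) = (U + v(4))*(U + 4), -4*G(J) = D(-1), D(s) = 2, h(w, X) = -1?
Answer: -16227/2 ≈ -8113.5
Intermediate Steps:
G(J) = -½ (G(J) = -¼*2 = -½)
v(n) = n²
N(U) = (4 + U)*(16 + U) (N(U) = (U + 4²)*(U + 4) = (U + 16)*(4 + U) = (16 + U)*(4 + U) = (4 + U)*(16 + U))
l(z, r) = ½ (l(z, r) = -1*(-½) = ½)
l(N(P), 185) - 1*8114 = ½ - 1*8114 = ½ - 8114 = -16227/2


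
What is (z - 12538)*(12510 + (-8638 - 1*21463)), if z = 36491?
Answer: -421357223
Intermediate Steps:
(z - 12538)*(12510 + (-8638 - 1*21463)) = (36491 - 12538)*(12510 + (-8638 - 1*21463)) = 23953*(12510 + (-8638 - 21463)) = 23953*(12510 - 30101) = 23953*(-17591) = -421357223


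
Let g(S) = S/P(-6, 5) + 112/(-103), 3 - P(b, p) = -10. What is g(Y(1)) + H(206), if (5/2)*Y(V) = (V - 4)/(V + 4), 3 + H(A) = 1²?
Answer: -103968/33475 ≈ -3.1058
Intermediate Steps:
P(b, p) = 13 (P(b, p) = 3 - 1*(-10) = 3 + 10 = 13)
H(A) = -2 (H(A) = -3 + 1² = -3 + 1 = -2)
Y(V) = 2*(-4 + V)/(5*(4 + V)) (Y(V) = 2*((V - 4)/(V + 4))/5 = 2*((-4 + V)/(4 + V))/5 = 2*(-4 + V)/(5*(4 + V)))
g(S) = -112/103 + S/13 (g(S) = S/13 + 112/(-103) = S*(1/13) + 112*(-1/103) = S/13 - 112/103 = -112/103 + S/13)
g(Y(1)) + H(206) = (-112/103 + (2*(-4 + 1)/(5*(4 + 1)))/13) - 2 = (-112/103 + ((⅖)*(-3)/5)/13) - 2 = (-112/103 + ((⅖)*(⅕)*(-3))/13) - 2 = (-112/103 + (1/13)*(-6/25)) - 2 = (-112/103 - 6/325) - 2 = -37018/33475 - 2 = -103968/33475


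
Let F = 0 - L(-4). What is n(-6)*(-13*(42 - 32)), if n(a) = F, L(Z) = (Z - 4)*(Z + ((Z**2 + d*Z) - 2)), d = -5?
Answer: -31200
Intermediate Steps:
L(Z) = (-4 + Z)*(-2 + Z**2 - 4*Z) (L(Z) = (Z - 4)*(Z + ((Z**2 - 5*Z) - 2)) = (-4 + Z)*(Z + (-2 + Z**2 - 5*Z)) = (-4 + Z)*(-2 + Z**2 - 4*Z))
F = 240 (F = 0 - (8 + (-4)**3 - 8*(-4)**2 + 14*(-4)) = 0 - (8 - 64 - 8*16 - 56) = 0 - (8 - 64 - 128 - 56) = 0 - 1*(-240) = 0 + 240 = 240)
n(a) = 240
n(-6)*(-13*(42 - 32)) = 240*(-13*(42 - 32)) = 240*(-13*10) = 240*(-130) = -31200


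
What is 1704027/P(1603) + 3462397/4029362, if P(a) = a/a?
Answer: 6866145103171/4029362 ≈ 1.7040e+6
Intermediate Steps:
P(a) = 1
1704027/P(1603) + 3462397/4029362 = 1704027/1 + 3462397/4029362 = 1704027*1 + 3462397*(1/4029362) = 1704027 + 3462397/4029362 = 6866145103171/4029362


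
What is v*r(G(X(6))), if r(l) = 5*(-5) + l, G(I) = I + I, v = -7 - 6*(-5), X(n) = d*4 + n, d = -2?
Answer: -667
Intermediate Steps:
X(n) = -8 + n (X(n) = -2*4 + n = -8 + n)
v = 23 (v = -7 + 30 = 23)
G(I) = 2*I
r(l) = -25 + l
v*r(G(X(6))) = 23*(-25 + 2*(-8 + 6)) = 23*(-25 + 2*(-2)) = 23*(-25 - 4) = 23*(-29) = -667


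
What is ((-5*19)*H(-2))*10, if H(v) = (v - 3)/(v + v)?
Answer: -2375/2 ≈ -1187.5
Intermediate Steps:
H(v) = (-3 + v)/(2*v) (H(v) = (-3 + v)/((2*v)) = (-3 + v)*(1/(2*v)) = (-3 + v)/(2*v))
((-5*19)*H(-2))*10 = ((-5*19)*((½)*(-3 - 2)/(-2)))*10 = -95*(-1)*(-5)/(2*2)*10 = -95*5/4*10 = -475/4*10 = -2375/2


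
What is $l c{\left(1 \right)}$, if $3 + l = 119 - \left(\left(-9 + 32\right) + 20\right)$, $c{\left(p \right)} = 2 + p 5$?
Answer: $511$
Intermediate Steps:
$c{\left(p \right)} = 2 + 5 p$
$l = 73$ ($l = -3 + \left(119 - \left(\left(-9 + 32\right) + 20\right)\right) = -3 + \left(119 - \left(23 + 20\right)\right) = -3 + \left(119 - 43\right) = -3 + 76 = 73$)
$l c{\left(1 \right)} = 73 \left(2 + 5 \cdot 1\right) = 73 \left(2 + 5\right) = 73 \cdot 7 = 511$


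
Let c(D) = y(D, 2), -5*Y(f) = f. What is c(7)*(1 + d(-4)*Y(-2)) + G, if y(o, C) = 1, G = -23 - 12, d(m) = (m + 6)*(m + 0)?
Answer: -186/5 ≈ -37.200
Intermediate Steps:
d(m) = m*(6 + m) (d(m) = (6 + m)*m = m*(6 + m))
Y(f) = -f/5
G = -35
c(D) = 1
c(7)*(1 + d(-4)*Y(-2)) + G = 1*(1 + (-4*(6 - 4))*(-⅕*(-2))) - 35 = 1*(1 - 4*2*(⅖)) - 35 = 1*(1 - 8*⅖) - 35 = 1*(1 - 16/5) - 35 = 1*(-11/5) - 35 = -11/5 - 35 = -186/5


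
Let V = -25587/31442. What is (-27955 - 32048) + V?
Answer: -1886639913/31442 ≈ -60004.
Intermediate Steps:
V = -25587/31442 (V = -25587*1/31442 = -25587/31442 ≈ -0.81378)
(-27955 - 32048) + V = (-27955 - 32048) - 25587/31442 = -60003 - 25587/31442 = -1886639913/31442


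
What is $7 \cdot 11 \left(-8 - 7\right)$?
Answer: $-1155$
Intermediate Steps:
$7 \cdot 11 \left(-8 - 7\right) = 77 \left(-8 - 7\right) = 77 \left(-15\right) = -1155$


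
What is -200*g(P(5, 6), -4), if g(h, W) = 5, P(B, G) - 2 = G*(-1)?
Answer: -1000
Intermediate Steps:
P(B, G) = 2 - G (P(B, G) = 2 + G*(-1) = 2 - G)
-200*g(P(5, 6), -4) = -200*5 = -1000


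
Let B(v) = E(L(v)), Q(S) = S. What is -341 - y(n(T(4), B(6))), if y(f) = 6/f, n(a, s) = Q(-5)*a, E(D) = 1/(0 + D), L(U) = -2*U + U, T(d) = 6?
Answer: -1704/5 ≈ -340.80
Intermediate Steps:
L(U) = -U
E(D) = 1/D
B(v) = -1/v (B(v) = 1/(-v) = -1/v)
n(a, s) = -5*a
-341 - y(n(T(4), B(6))) = -341 - 6/((-5*6)) = -341 - 6/(-30) = -341 - 6*(-1)/30 = -341 - 1*(-⅕) = -341 + ⅕ = -1704/5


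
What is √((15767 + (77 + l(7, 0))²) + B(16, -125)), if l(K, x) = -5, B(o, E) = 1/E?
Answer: 87*√1730/25 ≈ 144.74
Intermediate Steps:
√((15767 + (77 + l(7, 0))²) + B(16, -125)) = √((15767 + (77 - 5)²) + 1/(-125)) = √((15767 + 72²) - 1/125) = √((15767 + 5184) - 1/125) = √(20951 - 1/125) = √(2618874/125) = 87*√1730/25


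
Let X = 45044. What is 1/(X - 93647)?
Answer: -1/48603 ≈ -2.0575e-5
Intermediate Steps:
1/(X - 93647) = 1/(45044 - 93647) = 1/(-48603) = -1/48603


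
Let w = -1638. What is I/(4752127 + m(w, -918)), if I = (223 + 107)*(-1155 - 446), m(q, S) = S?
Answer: -528330/4751209 ≈ -0.11120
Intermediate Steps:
I = -528330 (I = 330*(-1601) = -528330)
I/(4752127 + m(w, -918)) = -528330/(4752127 - 918) = -528330/4751209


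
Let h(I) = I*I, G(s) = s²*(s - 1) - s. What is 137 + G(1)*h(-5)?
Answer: 112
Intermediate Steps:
G(s) = -s + s²*(-1 + s) (G(s) = s²*(-1 + s) - s = -s + s²*(-1 + s))
h(I) = I²
137 + G(1)*h(-5) = 137 + (1*(-1 + 1² - 1*1))*(-5)² = 137 + (1*(-1 + 1 - 1))*25 = 137 + (1*(-1))*25 = 137 - 1*25 = 137 - 25 = 112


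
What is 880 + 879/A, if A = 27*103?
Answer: 816053/927 ≈ 880.32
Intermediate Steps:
A = 2781
880 + 879/A = 880 + 879/2781 = 880 + 879*(1/2781) = 880 + 293/927 = 816053/927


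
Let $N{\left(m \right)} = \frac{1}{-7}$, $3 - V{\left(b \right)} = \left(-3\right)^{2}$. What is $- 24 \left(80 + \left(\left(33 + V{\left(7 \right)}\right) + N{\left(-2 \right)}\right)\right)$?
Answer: $- \frac{17952}{7} \approx -2564.6$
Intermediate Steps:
$V{\left(b \right)} = -6$ ($V{\left(b \right)} = 3 - \left(-3\right)^{2} = 3 - 9 = -6$)
$N{\left(m \right)} = - \frac{1}{7}$
$- 24 \left(80 + \left(\left(33 + V{\left(7 \right)}\right) + N{\left(-2 \right)}\right)\right) = - 24 \left(80 + \left(\left(33 - 6\right) - \frac{1}{7}\right)\right) = - 24 \left(80 + \left(27 - \frac{1}{7}\right)\right) = - 24 \left(80 + \frac{188}{7}\right) = \left(-24\right) \frac{748}{7} = - \frac{17952}{7}$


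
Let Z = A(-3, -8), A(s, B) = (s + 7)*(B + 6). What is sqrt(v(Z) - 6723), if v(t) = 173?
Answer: 5*I*sqrt(262) ≈ 80.932*I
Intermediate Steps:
A(s, B) = (6 + B)*(7 + s) (A(s, B) = (7 + s)*(6 + B) = (6 + B)*(7 + s))
Z = -8 (Z = 42 + 6*(-3) + 7*(-8) - 8*(-3) = 42 - 18 - 56 + 24 = -8)
sqrt(v(Z) - 6723) = sqrt(173 - 6723) = sqrt(-6550) = 5*I*sqrt(262)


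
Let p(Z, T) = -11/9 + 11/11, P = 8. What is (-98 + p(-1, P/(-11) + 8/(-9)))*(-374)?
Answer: 330616/9 ≈ 36735.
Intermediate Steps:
p(Z, T) = -2/9 (p(Z, T) = -11*1/9 + 11*(1/11) = -11/9 + 1 = -2/9)
(-98 + p(-1, P/(-11) + 8/(-9)))*(-374) = (-98 - 2/9)*(-374) = -884/9*(-374) = 330616/9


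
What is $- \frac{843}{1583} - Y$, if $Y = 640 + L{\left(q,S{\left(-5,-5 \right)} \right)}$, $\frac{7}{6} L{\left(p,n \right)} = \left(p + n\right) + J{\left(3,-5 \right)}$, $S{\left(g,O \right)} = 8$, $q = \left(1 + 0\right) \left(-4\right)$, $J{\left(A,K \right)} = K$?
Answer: $- \frac{7088243}{11081} \approx -639.68$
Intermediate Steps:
$q = -4$ ($q = 1 \left(-4\right) = -4$)
$L{\left(p,n \right)} = - \frac{30}{7} + \frac{6 n}{7} + \frac{6 p}{7}$ ($L{\left(p,n \right)} = \frac{6 \left(\left(p + n\right) - 5\right)}{7} = \frac{6 \left(\left(n + p\right) - 5\right)}{7} = \frac{6 \left(-5 + n + p\right)}{7} = - \frac{30}{7} + \frac{6 n}{7} + \frac{6 p}{7}$)
$Y = \frac{4474}{7}$ ($Y = 640 + \left(- \frac{30}{7} + \frac{6}{7} \cdot 8 + \frac{6}{7} \left(-4\right)\right) = 640 - \frac{6}{7} = \frac{4474}{7} \approx 639.14$)
$- \frac{843}{1583} - Y = - \frac{843}{1583} - \frac{4474}{7} = - \frac{7088243}{11081}$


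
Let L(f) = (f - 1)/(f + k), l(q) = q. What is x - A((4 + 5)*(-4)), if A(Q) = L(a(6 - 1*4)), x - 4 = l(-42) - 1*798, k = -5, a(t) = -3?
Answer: -1673/2 ≈ -836.50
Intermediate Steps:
L(f) = (-1 + f)/(-5 + f) (L(f) = (f - 1)/(f - 5) = (-1 + f)/(-5 + f))
x = -836 (x = 4 + (-42 - 1*798) = 4 + (-42 - 798) = 4 - 840 = -836)
A(Q) = 1/2 (A(Q) = (-1 - 3)/(-5 - 3) = -4/(-8) = -1/8*(-4) = 1/2)
x - A((4 + 5)*(-4)) = -836 - 1*1/2 = -836 - 1/2 = -1673/2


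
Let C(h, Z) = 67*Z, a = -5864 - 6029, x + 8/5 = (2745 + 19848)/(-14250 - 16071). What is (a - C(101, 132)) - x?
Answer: -1047825784/50535 ≈ -20735.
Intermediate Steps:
x = -118511/50535 (x = -8/5 + (2745 + 19848)/(-14250 - 16071) = -8/5 + 22593/(-30321) = -8/5 + 22593*(-1/30321) = -8/5 - 7531/10107 = -118511/50535 ≈ -2.3451)
a = -11893
(a - C(101, 132)) - x = (-11893 - 67*132) - 1*(-118511/50535) = (-11893 - 1*8844) + 118511/50535 = (-11893 - 8844) + 118511/50535 = -20737 + 118511/50535 = -1047825784/50535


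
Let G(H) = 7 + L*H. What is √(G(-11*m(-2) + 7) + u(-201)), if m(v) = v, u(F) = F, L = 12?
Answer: √154 ≈ 12.410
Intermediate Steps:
G(H) = 7 + 12*H
√(G(-11*m(-2) + 7) + u(-201)) = √((7 + 12*(-11*(-2) + 7)) - 201) = √((7 + 12*(22 + 7)) - 201) = √((7 + 12*29) - 201) = √((7 + 348) - 201) = √(355 - 201) = √154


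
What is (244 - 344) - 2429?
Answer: -2529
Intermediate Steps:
(244 - 344) - 2429 = -100 - 2429 = -2529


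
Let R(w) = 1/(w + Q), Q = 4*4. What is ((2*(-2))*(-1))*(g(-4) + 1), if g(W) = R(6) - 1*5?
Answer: -174/11 ≈ -15.818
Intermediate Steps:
Q = 16
R(w) = 1/(16 + w) (R(w) = 1/(w + 16) = 1/(16 + w))
g(W) = -109/22 (g(W) = 1/(16 + 6) - 1*5 = 1/22 - 5 = -109/22)
((2*(-2))*(-1))*(g(-4) + 1) = ((2*(-2))*(-1))*(-109/22 + 1) = -4*(-1)*(-87/22) = 4*(-87/22) = -174/11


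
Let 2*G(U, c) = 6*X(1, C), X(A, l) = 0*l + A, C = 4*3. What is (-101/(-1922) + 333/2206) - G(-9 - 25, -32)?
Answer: -2964241/1059983 ≈ -2.7965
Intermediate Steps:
C = 12
X(A, l) = A (X(A, l) = 0 + A = A)
G(U, c) = 3 (G(U, c) = (6*1)/2 = (½)*6 = 3)
(-101/(-1922) + 333/2206) - G(-9 - 25, -32) = (-101/(-1922) + 333/2206) - 1*3 = (-101*(-1/1922) + 333*(1/2206)) - 3 = (101/1922 + 333/2206) - 3 = 215708/1059983 - 3 = -2964241/1059983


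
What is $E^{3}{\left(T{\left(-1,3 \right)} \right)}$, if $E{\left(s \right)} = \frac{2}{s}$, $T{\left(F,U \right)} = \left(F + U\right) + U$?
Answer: $\frac{8}{125} \approx 0.064$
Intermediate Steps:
$T{\left(F,U \right)} = F + 2 U$
$E^{3}{\left(T{\left(-1,3 \right)} \right)} = \left(\frac{2}{-1 + 2 \cdot 3}\right)^{3} = \left(\frac{2}{-1 + 6}\right)^{3} = \left(\frac{2}{5}\right)^{3} = \frac{8}{125}$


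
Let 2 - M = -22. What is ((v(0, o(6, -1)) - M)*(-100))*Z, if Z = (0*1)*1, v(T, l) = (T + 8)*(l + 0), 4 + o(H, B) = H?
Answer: 0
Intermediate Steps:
M = 24 (M = 2 - 1*(-22) = 2 + 22 = 24)
o(H, B) = -4 + H
v(T, l) = l*(8 + T) (v(T, l) = (8 + T)*l = l*(8 + T))
Z = 0 (Z = 0*1 = 0)
((v(0, o(6, -1)) - M)*(-100))*Z = (((-4 + 6)*(8 + 0) - 1*24)*(-100))*0 = ((2*8 - 24)*(-100))*0 = ((16 - 24)*(-100))*0 = -8*(-100)*0 = 800*0 = 0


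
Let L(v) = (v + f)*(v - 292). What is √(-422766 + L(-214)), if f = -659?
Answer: 6*√527 ≈ 137.74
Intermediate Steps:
L(v) = (-659 + v)*(-292 + v) (L(v) = (v - 659)*(v - 292) = (-659 + v)*(-292 + v))
√(-422766 + L(-214)) = √(-422766 + (192428 + (-214)² - 951*(-214))) = √(-422766 + (192428 + 45796 + 203514)) = √(-422766 + 441738) = √18972 = 6*√527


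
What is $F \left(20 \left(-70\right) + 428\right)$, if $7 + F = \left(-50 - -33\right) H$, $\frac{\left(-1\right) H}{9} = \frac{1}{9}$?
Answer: $-9720$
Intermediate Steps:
$H = -1$ ($H = - \frac{9}{9} = \left(-9\right) \frac{1}{9} = -1$)
$F = 10$ ($F = -7 + \left(-50 - -33\right) \left(-1\right) = -7 + \left(-50 + 33\right) \left(-1\right) = -7 - -17 = -7 + 17 = 10$)
$F \left(20 \left(-70\right) + 428\right) = 10 \left(20 \left(-70\right) + 428\right) = 10 \left(-1400 + 428\right) = 10 \left(-972\right) = -9720$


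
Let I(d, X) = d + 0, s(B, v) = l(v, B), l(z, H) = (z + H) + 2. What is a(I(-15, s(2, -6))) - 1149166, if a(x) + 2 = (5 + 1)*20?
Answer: -1149048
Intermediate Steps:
l(z, H) = 2 + H + z (l(z, H) = (H + z) + 2 = 2 + H + z)
s(B, v) = 2 + B + v
I(d, X) = d
a(x) = 118 (a(x) = -2 + (5 + 1)*20 = -2 + 6*20 = -2 + 120 = 118)
a(I(-15, s(2, -6))) - 1149166 = 118 - 1149166 = -1149048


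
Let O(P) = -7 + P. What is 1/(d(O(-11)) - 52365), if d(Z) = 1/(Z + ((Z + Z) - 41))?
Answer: -95/4974676 ≈ -1.9097e-5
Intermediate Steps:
d(Z) = 1/(-41 + 3*Z) (d(Z) = 1/(Z + (2*Z - 41)) = 1/(Z + (-41 + 2*Z)) = 1/(-41 + 3*Z))
1/(d(O(-11)) - 52365) = 1/(1/(-41 + 3*(-7 - 11)) - 52365) = 1/(1/(-41 + 3*(-18)) - 52365) = 1/(1/(-41 - 54) - 52365) = 1/(1/(-95) - 52365) = 1/(-1/95 - 52365) = 1/(-4974676/95) = -95/4974676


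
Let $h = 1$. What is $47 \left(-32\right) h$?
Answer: $-1504$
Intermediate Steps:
$47 \left(-32\right) h = 47 \left(-32\right) 1 = \left(-1504\right) 1 = -1504$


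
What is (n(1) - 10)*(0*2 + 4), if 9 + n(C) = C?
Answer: -72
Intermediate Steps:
n(C) = -9 + C
(n(1) - 10)*(0*2 + 4) = ((-9 + 1) - 10)*(0*2 + 4) = (-8 - 10)*(0 + 4) = -18*4 = -72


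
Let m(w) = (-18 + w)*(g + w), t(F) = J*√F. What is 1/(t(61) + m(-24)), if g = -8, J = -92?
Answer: 84/80627 + 23*√61/322508 ≈ 0.0015988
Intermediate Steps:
t(F) = -92*√F
m(w) = (-18 + w)*(-8 + w)
1/(t(61) + m(-24)) = 1/(-92*√61 + (144 + (-24)² - 26*(-24))) = 1/(-92*√61 + (144 + 576 + 624)) = 1/(-92*√61 + 1344) = 1/(1344 - 92*√61)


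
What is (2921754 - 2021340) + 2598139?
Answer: 3498553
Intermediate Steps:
(2921754 - 2021340) + 2598139 = 900414 + 2598139 = 3498553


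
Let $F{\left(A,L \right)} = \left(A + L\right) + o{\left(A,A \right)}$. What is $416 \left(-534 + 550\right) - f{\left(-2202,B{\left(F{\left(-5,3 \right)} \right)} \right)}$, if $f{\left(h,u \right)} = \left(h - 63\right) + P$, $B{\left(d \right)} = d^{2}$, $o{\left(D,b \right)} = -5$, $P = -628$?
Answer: $9549$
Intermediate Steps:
$F{\left(A,L \right)} = -5 + A + L$ ($F{\left(A,L \right)} = \left(A + L\right) - 5 = -5 + A + L$)
$f{\left(h,u \right)} = -691 + h$ ($f{\left(h,u \right)} = \left(h - 63\right) - 628 = \left(-63 + h\right) - 628 = -691 + h$)
$416 \left(-534 + 550\right) - f{\left(-2202,B{\left(F{\left(-5,3 \right)} \right)} \right)} = 416 \left(-534 + 550\right) - \left(-691 - 2202\right) = 416 \cdot 16 - -2893 = 6656 + 2893 = 9549$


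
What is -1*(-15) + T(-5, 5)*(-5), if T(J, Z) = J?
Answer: 40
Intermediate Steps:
-1*(-15) + T(-5, 5)*(-5) = -1*(-15) - 5*(-5) = 15 + 25 = 40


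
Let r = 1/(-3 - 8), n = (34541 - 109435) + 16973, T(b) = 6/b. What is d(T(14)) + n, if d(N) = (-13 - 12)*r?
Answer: -637106/11 ≈ -57919.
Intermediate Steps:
n = -57921 (n = -74894 + 16973 = -57921)
r = -1/11 (r = 1/(-11) = -1/11 ≈ -0.090909)
d(N) = 25/11 (d(N) = (-13 - 12)*(-1/11) = -25*(-1/11) = 25/11)
d(T(14)) + n = 25/11 - 57921 = -637106/11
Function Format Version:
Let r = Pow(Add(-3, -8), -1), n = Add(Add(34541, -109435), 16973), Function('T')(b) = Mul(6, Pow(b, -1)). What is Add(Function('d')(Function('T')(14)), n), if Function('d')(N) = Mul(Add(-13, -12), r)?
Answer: Rational(-637106, 11) ≈ -57919.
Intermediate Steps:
n = -57921 (n = Add(-74894, 16973) = -57921)
r = Rational(-1, 11) (r = Pow(-11, -1) = Rational(-1, 11) ≈ -0.090909)
Function('d')(N) = Rational(25, 11) (Function('d')(N) = Mul(Add(-13, -12), Rational(-1, 11)) = Mul(-25, Rational(-1, 11)) = Rational(25, 11))
Add(Function('d')(Function('T')(14)), n) = Add(Rational(25, 11), -57921) = Rational(-637106, 11)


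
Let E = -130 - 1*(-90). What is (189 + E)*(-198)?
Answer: -29502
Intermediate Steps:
E = -40 (E = -130 + 90 = -40)
(189 + E)*(-198) = (189 - 40)*(-198) = 149*(-198) = -29502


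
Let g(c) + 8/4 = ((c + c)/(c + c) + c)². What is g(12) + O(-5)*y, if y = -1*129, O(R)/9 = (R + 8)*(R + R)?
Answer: 34997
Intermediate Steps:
O(R) = 18*R*(8 + R) (O(R) = 9*((R + 8)*(R + R)) = 9*((8 + R)*(2*R)) = 9*(2*R*(8 + R)) = 18*R*(8 + R))
g(c) = -2 + (1 + c)² (g(c) = -2 + ((c + c)/(c + c) + c)² = -2 + ((2*c)/((2*c)) + c)² = -2 + ((2*c)*(1/(2*c)) + c)² = -2 + (1 + c)²)
y = -129
g(12) + O(-5)*y = (-2 + (1 + 12)²) + (18*(-5)*(8 - 5))*(-129) = (-2 + 13²) + (18*(-5)*3)*(-129) = (-2 + 169) - 270*(-129) = 167 + 34830 = 34997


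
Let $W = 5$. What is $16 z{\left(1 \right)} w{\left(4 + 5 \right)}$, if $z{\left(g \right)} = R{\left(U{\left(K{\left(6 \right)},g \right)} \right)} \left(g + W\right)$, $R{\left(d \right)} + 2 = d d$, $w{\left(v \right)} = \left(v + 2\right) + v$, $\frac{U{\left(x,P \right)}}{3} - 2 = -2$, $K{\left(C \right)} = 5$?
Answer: $-3840$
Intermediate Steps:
$U{\left(x,P \right)} = 0$ ($U{\left(x,P \right)} = 6 + 3 \left(-2\right) = 6 - 6 = 0$)
$w{\left(v \right)} = 2 + 2 v$ ($w{\left(v \right)} = \left(2 + v\right) + v = 2 + 2 v$)
$R{\left(d \right)} = -2 + d^{2}$ ($R{\left(d \right)} = -2 + d d = -2 + d^{2}$)
$z{\left(g \right)} = -10 - 2 g$ ($z{\left(g \right)} = \left(-2 + 0^{2}\right) \left(g + 5\right) = \left(-2 + 0\right) \left(5 + g\right) = - 2 \left(5 + g\right) = -10 - 2 g$)
$16 z{\left(1 \right)} w{\left(4 + 5 \right)} = 16 \left(-10 - 2\right) \left(2 + 2 \left(4 + 5\right)\right) = 16 \left(-10 - 2\right) \left(2 + 2 \cdot 9\right) = 16 \left(-12\right) \left(2 + 18\right) = \left(-192\right) 20 = -3840$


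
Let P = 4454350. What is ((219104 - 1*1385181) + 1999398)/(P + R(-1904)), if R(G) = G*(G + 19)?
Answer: 833321/8043390 ≈ 0.10360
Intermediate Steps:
R(G) = G*(19 + G)
((219104 - 1*1385181) + 1999398)/(P + R(-1904)) = ((219104 - 1*1385181) + 1999398)/(4454350 - 1904*(19 - 1904)) = ((219104 - 1385181) + 1999398)/(4454350 - 1904*(-1885)) = (-1166077 + 1999398)/(4454350 + 3589040) = 833321/8043390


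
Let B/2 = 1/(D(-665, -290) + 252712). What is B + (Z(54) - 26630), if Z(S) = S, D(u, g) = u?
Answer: -6698401070/252047 ≈ -26576.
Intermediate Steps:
B = 2/252047 (B = 2/(-665 + 252712) = 2/252047 ≈ 7.9350e-6)
B + (Z(54) - 26630) = 2/252047 + (54 - 26630) = 2/252047 - 26576 = -6698401070/252047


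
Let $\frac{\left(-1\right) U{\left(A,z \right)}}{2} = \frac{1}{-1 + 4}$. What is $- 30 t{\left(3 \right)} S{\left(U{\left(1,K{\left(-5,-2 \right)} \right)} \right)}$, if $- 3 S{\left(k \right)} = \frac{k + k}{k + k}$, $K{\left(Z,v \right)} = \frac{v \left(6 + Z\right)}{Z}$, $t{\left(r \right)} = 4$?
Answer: $40$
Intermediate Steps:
$K{\left(Z,v \right)} = \frac{v \left(6 + Z\right)}{Z}$
$U{\left(A,z \right)} = - \frac{2}{3}$ ($U{\left(A,z \right)} = - \frac{2}{-1 + 4} = - \frac{2}{3}$)
$S{\left(k \right)} = - \frac{1}{3}$ ($S{\left(k \right)} = - \frac{\left(k + k\right) \frac{1}{k + k}}{3} = - \frac{2 k \frac{1}{2 k}}{3} = \left(- \frac{1}{3}\right) 1 = - \frac{1}{3}$)
$- 30 t{\left(3 \right)} S{\left(U{\left(1,K{\left(-5,-2 \right)} \right)} \right)} = \left(-30\right) 4 \left(- \frac{1}{3}\right) = \left(-120\right) \left(- \frac{1}{3}\right) = 40$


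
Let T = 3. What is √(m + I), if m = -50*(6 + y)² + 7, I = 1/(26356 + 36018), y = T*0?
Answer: I*√6975694903294/62374 ≈ 42.344*I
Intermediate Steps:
y = 0 (y = 3*0 = 0)
I = 1/62374 ≈ 1.6032e-5
m = -1793 (m = -50*(6 + 0)² + 7 = -50*6² + 7 = -50*36 + 7 = -1800 + 7 = -1793)
√(m + I) = √(-1793 + 1/62374) = √(-111836581/62374) = I*√6975694903294/62374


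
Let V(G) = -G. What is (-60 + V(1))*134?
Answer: -8174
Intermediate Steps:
(-60 + V(1))*134 = (-60 - 1*1)*134 = (-60 - 1)*134 = -61*134 = -8174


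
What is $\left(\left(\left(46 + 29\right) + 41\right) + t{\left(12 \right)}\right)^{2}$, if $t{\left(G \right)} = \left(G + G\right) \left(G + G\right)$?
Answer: $478864$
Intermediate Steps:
$t{\left(G \right)} = 4 G^{2}$ ($t{\left(G \right)} = 2 G 2 G = 4 G^{2}$)
$\left(\left(\left(46 + 29\right) + 41\right) + t{\left(12 \right)}\right)^{2} = \left(\left(\left(46 + 29\right) + 41\right) + 4 \cdot 12^{2}\right)^{2} = \left(\left(75 + 41\right) + 4 \cdot 144\right)^{2} = \left(116 + 576\right)^{2} = 692^{2} = 478864$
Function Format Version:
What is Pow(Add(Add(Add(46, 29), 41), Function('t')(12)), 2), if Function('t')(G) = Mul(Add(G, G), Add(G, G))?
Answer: 478864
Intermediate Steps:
Function('t')(G) = Mul(4, Pow(G, 2)) (Function('t')(G) = Mul(Mul(2, G), Mul(2, G)) = Mul(4, Pow(G, 2)))
Pow(Add(Add(Add(46, 29), 41), Function('t')(12)), 2) = Pow(Add(Add(Add(46, 29), 41), Mul(4, Pow(12, 2))), 2) = Pow(Add(Add(75, 41), Mul(4, 144)), 2) = Pow(Add(116, 576), 2) = Pow(692, 2) = 478864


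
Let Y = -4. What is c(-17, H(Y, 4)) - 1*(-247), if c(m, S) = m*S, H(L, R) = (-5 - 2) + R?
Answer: 298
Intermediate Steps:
H(L, R) = -7 + R
c(m, S) = S*m
c(-17, H(Y, 4)) - 1*(-247) = (-7 + 4)*(-17) - 1*(-247) = -3*(-17) + 247 = 51 + 247 = 298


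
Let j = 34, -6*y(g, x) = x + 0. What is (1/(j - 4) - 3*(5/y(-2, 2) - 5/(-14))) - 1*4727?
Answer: -491719/105 ≈ -4683.0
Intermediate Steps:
y(g, x) = -x/6 (y(g, x) = -(x + 0)/6 = -x/6)
(1/(j - 4) - 3*(5/y(-2, 2) - 5/(-14))) - 1*4727 = (1/(34 - 4) - 3*(5/((-⅙*2)) - 5/(-14))) - 1*4727 = (1/30 - 3*(5/(-⅓) - 5*(-1/14))) - 4727 = (1/30 - 3*(5*(-3) + 5/14)) - 4727 = (1/30 - 3*(-15 + 5/14)) - 4727 = (1/30 - 3*(-205/14)) - 4727 = (1/30 + 615/14) - 4727 = 4616/105 - 4727 = -491719/105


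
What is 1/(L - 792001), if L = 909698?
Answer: 1/117697 ≈ 8.4964e-6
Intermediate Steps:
1/(L - 792001) = 1/(909698 - 792001) = 1/117697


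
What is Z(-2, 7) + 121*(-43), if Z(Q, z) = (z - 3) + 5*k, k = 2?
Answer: -5189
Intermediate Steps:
Z(Q, z) = 7 + z (Z(Q, z) = (z - 3) + 5*2 = (-3 + z) + 10 = 7 + z)
Z(-2, 7) + 121*(-43) = (7 + 7) + 121*(-43) = 14 - 5203 = -5189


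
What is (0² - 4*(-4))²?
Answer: 256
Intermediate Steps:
(0² - 4*(-4))² = (0 + 16)² = 16² = 256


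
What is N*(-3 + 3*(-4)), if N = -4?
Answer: 60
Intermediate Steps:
N*(-3 + 3*(-4)) = -4*(-3 + 3*(-4)) = -4*(-3 - 12) = -4*(-15) = 60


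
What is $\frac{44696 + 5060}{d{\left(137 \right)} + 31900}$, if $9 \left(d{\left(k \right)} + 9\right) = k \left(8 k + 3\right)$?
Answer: $\frac{223902}{218791} \approx 1.0234$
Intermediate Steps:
$d{\left(k \right)} = -9 + \frac{k \left(3 + 8 k\right)}{9}$ ($d{\left(k \right)} = -9 + \frac{k \left(8 k + 3\right)}{9} = -9 + \frac{k \left(3 + 8 k\right)}{9}$)
$\frac{44696 + 5060}{d{\left(137 \right)} + 31900} = \frac{44696 + 5060}{\left(-9 + \frac{1}{3} \cdot 137 + \frac{8 \cdot 137^{2}}{9}\right) + 31900} = \frac{49756}{\left(-9 + \frac{137}{3} + \frac{8}{9} \cdot 18769\right) + 31900} = \frac{49756}{\left(-9 + \frac{137}{3} + \frac{150152}{9}\right) + 31900} = \frac{49756}{\frac{150482}{9} + 31900} = \frac{49756}{\frac{437582}{9}} = 49756 \cdot \frac{9}{437582} = \frac{223902}{218791}$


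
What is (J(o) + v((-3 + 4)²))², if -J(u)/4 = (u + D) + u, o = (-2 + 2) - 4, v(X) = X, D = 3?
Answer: 441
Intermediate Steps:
o = -4 (o = 0 - 4 = -4)
J(u) = -12 - 8*u (J(u) = -4*((u + 3) + u) = -4*((3 + u) + u) = -4*(3 + 2*u) = -12 - 8*u)
(J(o) + v((-3 + 4)²))² = ((-12 - 8*(-4)) + (-3 + 4)²)² = ((-12 + 32) + 1²)² = (20 + 1)² = 21² = 441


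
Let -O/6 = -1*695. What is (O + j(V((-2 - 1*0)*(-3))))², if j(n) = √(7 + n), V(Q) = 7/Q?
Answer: 104333449/6 + 9730*√6 ≈ 1.7413e+7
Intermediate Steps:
O = 4170 (O = -(-6)*695 = -6*(-695) = 4170)
(O + j(V((-2 - 1*0)*(-3))))² = (4170 + √(7 + 7/(((-2 - 1*0)*(-3)))))² = (4170 + √(7 + 7/(((-2 + 0)*(-3)))))² = (4170 + √(7 + 7/((-2*(-3)))))² = (4170 + √(7 + 7/6))² = (4170 + √(49/6))² = (4170 + 7*√6/6)²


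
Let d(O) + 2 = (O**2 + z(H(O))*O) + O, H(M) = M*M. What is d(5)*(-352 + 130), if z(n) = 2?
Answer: -8436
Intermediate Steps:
H(M) = M**2
d(O) = -2 + O**2 + 3*O (d(O) = -2 + ((O**2 + 2*O) + O) = -2 + (O**2 + 3*O) = -2 + O**2 + 3*O)
d(5)*(-352 + 130) = (-2 + 5**2 + 3*5)*(-352 + 130) = (-2 + 25 + 15)*(-222) = 38*(-222) = -8436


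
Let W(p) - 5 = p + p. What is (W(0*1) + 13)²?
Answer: 324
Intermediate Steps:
W(p) = 5 + 2*p (W(p) = 5 + (p + p) = 5 + 2*p)
(W(0*1) + 13)² = ((5 + 2*(0*1)) + 13)² = ((5 + 2*0) + 13)² = ((5 + 0) + 13)² = (5 + 13)² = 18² = 324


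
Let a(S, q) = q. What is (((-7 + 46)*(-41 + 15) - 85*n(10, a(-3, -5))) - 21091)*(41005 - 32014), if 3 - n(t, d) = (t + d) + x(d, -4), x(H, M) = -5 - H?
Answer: -197217585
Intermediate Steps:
n(t, d) = 8 - t (n(t, d) = 3 - ((t + d) + (-5 - d)) = 3 - ((d + t) + (-5 - d)) = 3 - (-5 + t) = 3 + (5 - t) = 8 - t)
(((-7 + 46)*(-41 + 15) - 85*n(10, a(-3, -5))) - 21091)*(41005 - 32014) = (((-7 + 46)*(-41 + 15) - 85*(8 - 1*10)) - 21091)*(41005 - 32014) = ((39*(-26) - 85*(8 - 10)) - 21091)*8991 = ((-1014 - 85*(-2)) - 21091)*8991 = ((-1014 + 170) - 21091)*8991 = (-844 - 21091)*8991 = -21935*8991 = -197217585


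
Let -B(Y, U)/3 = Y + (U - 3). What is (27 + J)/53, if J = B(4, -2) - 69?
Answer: -39/53 ≈ -0.73585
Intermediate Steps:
B(Y, U) = 9 - 3*U - 3*Y (B(Y, U) = -3*(Y + (U - 3)) = -3*(Y + (-3 + U)) = -3*(-3 + U + Y) = 9 - 3*U - 3*Y)
J = -66 (J = (9 - 3*(-2) - 3*4) - 69 = (9 + 6 - 12) - 69 = 3 - 69 = -66)
(27 + J)/53 = (27 - 66)/53 = (1/53)*(-39) = -39/53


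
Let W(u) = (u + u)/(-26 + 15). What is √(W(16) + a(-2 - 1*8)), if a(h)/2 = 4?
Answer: 2*√154/11 ≈ 2.2563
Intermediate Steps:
W(u) = -2*u/11 (W(u) = (2*u)/(-11) = (2*u)*(-1/11) = -2*u/11)
a(h) = 8 (a(h) = 2*4 = 8)
√(W(16) + a(-2 - 1*8)) = √(-2/11*16 + 8) = √(-32/11 + 8) = √(56/11) = 2*√154/11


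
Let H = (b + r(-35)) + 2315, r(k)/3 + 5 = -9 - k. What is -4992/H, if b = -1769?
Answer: -1664/203 ≈ -8.1970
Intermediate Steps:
r(k) = -42 - 3*k (r(k) = -15 + 3*(-9 - k) = -15 + (-27 - 3*k) = -42 - 3*k)
H = 609 (H = (-1769 + (-42 - 3*(-35))) + 2315 = (-1769 + (-42 + 105)) + 2315 = (-1769 + 63) + 2315 = -1706 + 2315 = 609)
-4992/H = -4992/609 = -4992*1/609 = -1664/203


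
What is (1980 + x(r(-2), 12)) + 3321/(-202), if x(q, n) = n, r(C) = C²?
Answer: 399063/202 ≈ 1975.6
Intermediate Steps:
(1980 + x(r(-2), 12)) + 3321/(-202) = (1980 + 12) + 3321/(-202) = 1992 + 3321*(-1/202) = 1992 - 3321/202 = 399063/202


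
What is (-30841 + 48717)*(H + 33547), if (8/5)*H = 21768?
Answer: 842889152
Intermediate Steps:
H = 13605 (H = (5/8)*21768 = 13605)
(-30841 + 48717)*(H + 33547) = (-30841 + 48717)*(13605 + 33547) = 17876*47152 = 842889152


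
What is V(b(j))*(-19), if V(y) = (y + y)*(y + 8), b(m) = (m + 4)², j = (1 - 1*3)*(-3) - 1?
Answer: -273942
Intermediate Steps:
j = 5 (j = (1 - 3)*(-3) - 1 = -2*(-3) - 1 = 6 - 1 = 5)
b(m) = (4 + m)²
V(y) = 2*y*(8 + y) (V(y) = (2*y)*(8 + y) = 2*y*(8 + y))
V(b(j))*(-19) = (2*(4 + 5)²*(8 + (4 + 5)²))*(-19) = (2*9²*(8 + 9²))*(-19) = (2*81*(8 + 81))*(-19) = (2*81*89)*(-19) = 14418*(-19) = -273942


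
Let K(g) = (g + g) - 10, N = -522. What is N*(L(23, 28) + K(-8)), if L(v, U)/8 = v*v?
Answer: -2195532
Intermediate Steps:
L(v, U) = 8*v² (L(v, U) = 8*(v*v) = 8*v²)
K(g) = -10 + 2*g (K(g) = 2*g - 10 = -10 + 2*g)
N*(L(23, 28) + K(-8)) = -522*(8*23² + (-10 + 2*(-8))) = -522*(8*529 + (-10 - 16)) = -522*(4232 - 26) = -522*4206 = -2195532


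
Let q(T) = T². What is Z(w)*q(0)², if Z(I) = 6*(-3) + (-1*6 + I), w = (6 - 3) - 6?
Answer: 0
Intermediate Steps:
w = -3 (w = 3 - 6 = -3)
Z(I) = -24 + I (Z(I) = -18 + (-6 + I) = -24 + I)
Z(w)*q(0)² = (-24 - 3)*(0²)² = -27*0² = -27*0 = 0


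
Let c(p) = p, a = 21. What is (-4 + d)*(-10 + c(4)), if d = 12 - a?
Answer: 78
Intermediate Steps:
d = -9 (d = 12 - 1*21 = 12 - 21 = -9)
(-4 + d)*(-10 + c(4)) = (-4 - 9)*(-10 + 4) = -13*(-6) = 78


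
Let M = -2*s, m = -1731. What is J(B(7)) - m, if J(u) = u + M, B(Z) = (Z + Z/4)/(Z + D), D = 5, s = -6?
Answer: 83699/48 ≈ 1743.7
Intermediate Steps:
M = 12 (M = -2*(-6) = 12)
B(Z) = 5*Z/(4*(5 + Z)) (B(Z) = (Z + Z/4)/(Z + 5) = (Z + Z*(¼))/(5 + Z) = (Z + Z/4)/(5 + Z) = (5*Z/4)/(5 + Z) = 5*Z/(4*(5 + Z)))
J(u) = 12 + u (J(u) = u + 12 = 12 + u)
J(B(7)) - m = (12 + (5/4)*7/(5 + 7)) - 1*(-1731) = (12 + (5/4)*7/12) + 1731 = (12 + (5/4)*7*(1/12)) + 1731 = (12 + 35/48) + 1731 = 611/48 + 1731 = 83699/48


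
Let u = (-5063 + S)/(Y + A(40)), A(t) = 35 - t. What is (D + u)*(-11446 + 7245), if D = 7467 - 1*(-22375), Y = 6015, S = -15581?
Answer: -376682194488/3005 ≈ -1.2535e+8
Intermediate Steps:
u = -10322/3005 (u = (-5063 - 15581)/(6015 + (35 - 1*40)) = -20644/(6015 + (35 - 40)) = -20644/(6015 - 5) = -20644/6010 = -20644*1/6010 = -10322/3005 ≈ -3.4349)
D = 29842 (D = 7467 + 22375 = 29842)
(D + u)*(-11446 + 7245) = (29842 - 10322/3005)*(-11446 + 7245) = (89664888/3005)*(-4201) = -376682194488/3005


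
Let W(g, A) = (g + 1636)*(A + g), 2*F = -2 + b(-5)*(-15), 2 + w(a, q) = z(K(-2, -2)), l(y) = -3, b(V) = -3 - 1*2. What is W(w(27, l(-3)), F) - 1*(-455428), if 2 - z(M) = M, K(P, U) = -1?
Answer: 1033631/2 ≈ 5.1682e+5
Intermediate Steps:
b(V) = -5 (b(V) = -3 - 2 = -5)
z(M) = 2 - M
w(a, q) = 1 (w(a, q) = -2 + (2 - 1*(-1)) = -2 + (2 + 1) = -2 + 3 = 1)
F = 73/2 (F = (-2 - 5*(-15))/2 = (-2 + 75)/2 = (½)*73 = 73/2 ≈ 36.500)
W(g, A) = (1636 + g)*(A + g)
W(w(27, l(-3)), F) - 1*(-455428) = (1² + 1636*(73/2) + 1636*1 + (73/2)*1) - 1*(-455428) = (1 + 59714 + 1636 + 73/2) + 455428 = 122775/2 + 455428 = 1033631/2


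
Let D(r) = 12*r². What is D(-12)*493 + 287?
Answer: 852191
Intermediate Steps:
D(-12)*493 + 287 = (12*(-12)²)*493 + 287 = (12*144)*493 + 287 = 1728*493 + 287 = 851904 + 287 = 852191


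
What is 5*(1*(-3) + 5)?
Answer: 10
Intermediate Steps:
5*(1*(-3) + 5) = 5*(-3 + 5) = 5*2 = 10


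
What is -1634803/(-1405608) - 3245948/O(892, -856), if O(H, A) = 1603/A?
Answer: 3905528708373913/2253189624 ≈ 1.7333e+6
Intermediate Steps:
-1634803/(-1405608) - 3245948/O(892, -856) = -1634803/(-1405608) - 3245948/(1603/(-856)) = -1634803*(-1/1405608) - 3245948/(1603*(-1/856)) = 1634803/1405608 - 3245948/(-1603/856) = 1634803/1405608 - 3245948*(-856/1603) = 1634803/1405608 + 2778531488/1603 = 3905528708373913/2253189624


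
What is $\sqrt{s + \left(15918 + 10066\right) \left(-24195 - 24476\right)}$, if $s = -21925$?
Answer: $3 i \sqrt{140521021} \approx 35563.0 i$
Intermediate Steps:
$\sqrt{s + \left(15918 + 10066\right) \left(-24195 - 24476\right)} = \sqrt{-21925 + \left(15918 + 10066\right) \left(-24195 - 24476\right)} = \sqrt{-21925 + 25984 \left(-48671\right)} = \sqrt{-21925 - 1264667264} = \sqrt{-1264689189} = 3 i \sqrt{140521021}$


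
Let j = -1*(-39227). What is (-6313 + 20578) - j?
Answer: -24962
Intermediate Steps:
j = 39227
(-6313 + 20578) - j = (-6313 + 20578) - 1*39227 = 14265 - 39227 = -24962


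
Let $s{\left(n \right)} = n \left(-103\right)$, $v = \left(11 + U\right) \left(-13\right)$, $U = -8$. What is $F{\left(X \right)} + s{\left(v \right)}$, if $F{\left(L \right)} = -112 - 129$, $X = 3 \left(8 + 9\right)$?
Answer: $3776$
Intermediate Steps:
$X = 51$ ($X = 3 \cdot 17 = 51$)
$F{\left(L \right)} = -241$ ($F{\left(L \right)} = -112 - 129 = -241$)
$v = -39$ ($v = \left(11 - 8\right) \left(-13\right) = 3 \left(-13\right) = -39$)
$s{\left(n \right)} = - 103 n$
$F{\left(X \right)} + s{\left(v \right)} = -241 - -4017 = -241 + 4017 = 3776$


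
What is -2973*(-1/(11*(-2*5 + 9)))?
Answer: -2973/11 ≈ -270.27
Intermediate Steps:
-2973*(-1/(11*(-2*5 + 9))) = -2973*(-1/(11*(-10 + 9))) = -2973/((-1*(-11))) = -2973/11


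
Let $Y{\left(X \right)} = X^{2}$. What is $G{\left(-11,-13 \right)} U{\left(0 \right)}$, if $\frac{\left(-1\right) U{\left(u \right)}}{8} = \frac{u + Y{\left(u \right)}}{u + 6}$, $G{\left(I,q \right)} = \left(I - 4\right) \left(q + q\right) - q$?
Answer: $0$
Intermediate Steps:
$G{\left(I,q \right)} = - q + 2 q \left(-4 + I\right)$ ($G{\left(I,q \right)} = \left(-4 + I\right) 2 q - q = 2 q \left(-4 + I\right) - q = - q + 2 q \left(-4 + I\right)$)
$U{\left(u \right)} = - \frac{8 \left(u + u^{2}\right)}{6 + u}$ ($U{\left(u \right)} = - 8 \frac{u + u^{2}}{u + 6} = - 8 \frac{u + u^{2}}{6 + u} = - \frac{8 \left(u + u^{2}\right)}{6 + u}$)
$G{\left(-11,-13 \right)} U{\left(0 \right)} = - 13 \left(-9 + 2 \left(-11\right)\right) 8 \cdot 0 \frac{1}{6 + 0} \left(-1 - 0\right) = - 13 \left(-9 - 22\right) 8 \cdot 0 \cdot \frac{1}{6} \left(-1 + 0\right) = \left(-13\right) \left(-31\right) 8 \cdot 0 \cdot \frac{1}{6} \left(-1\right) = 403 \cdot 0 = 0$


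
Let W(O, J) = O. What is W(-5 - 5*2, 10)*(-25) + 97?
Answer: 472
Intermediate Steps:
W(-5 - 5*2, 10)*(-25) + 97 = (-5 - 5*2)*(-25) + 97 = (-5 - 10)*(-25) + 97 = -15*(-25) + 97 = 375 + 97 = 472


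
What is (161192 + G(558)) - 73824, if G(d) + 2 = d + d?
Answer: 88482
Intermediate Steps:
G(d) = -2 + 2*d (G(d) = -2 + (d + d) = -2 + 2*d)
(161192 + G(558)) - 73824 = (161192 + (-2 + 2*558)) - 73824 = (161192 + (-2 + 1116)) - 73824 = (161192 + 1114) - 73824 = 162306 - 73824 = 88482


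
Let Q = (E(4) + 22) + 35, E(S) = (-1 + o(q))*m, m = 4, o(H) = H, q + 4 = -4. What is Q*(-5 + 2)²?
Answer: 189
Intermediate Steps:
q = -8 (q = -4 - 4 = -8)
E(S) = -36 (E(S) = (-1 - 8)*4 = -9*4 = -36)
Q = 21 (Q = (-36 + 22) + 35 = -14 + 35 = 21)
Q*(-5 + 2)² = 21*(-5 + 2)² = 21*(-3)² = 21*9 = 189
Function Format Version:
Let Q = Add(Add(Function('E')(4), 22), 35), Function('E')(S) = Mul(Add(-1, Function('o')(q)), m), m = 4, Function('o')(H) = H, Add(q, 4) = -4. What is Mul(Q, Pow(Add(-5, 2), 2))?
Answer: 189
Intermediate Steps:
q = -8 (q = Add(-4, -4) = -8)
Function('E')(S) = -36 (Function('E')(S) = Mul(Add(-1, -8), 4) = Mul(-9, 4) = -36)
Q = 21 (Q = Add(Add(-36, 22), 35) = Add(-14, 35) = 21)
Mul(Q, Pow(Add(-5, 2), 2)) = Mul(21, Pow(Add(-5, 2), 2)) = Mul(21, Pow(-3, 2)) = Mul(21, 9) = 189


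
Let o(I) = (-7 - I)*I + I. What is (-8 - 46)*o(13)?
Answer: 13338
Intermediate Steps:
o(I) = I + I*(-7 - I) (o(I) = I*(-7 - I) + I = I + I*(-7 - I))
(-8 - 46)*o(13) = (-8 - 46)*(-1*13*(6 + 13)) = -(-54)*13*19 = -54*(-247) = 13338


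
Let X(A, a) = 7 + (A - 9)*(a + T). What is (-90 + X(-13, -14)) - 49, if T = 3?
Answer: 110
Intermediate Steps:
X(A, a) = 7 + (-9 + A)*(3 + a) (X(A, a) = 7 + (A - 9)*(a + 3) = 7 + (-9 + A)*(3 + a))
(-90 + X(-13, -14)) - 49 = (-90 + (-20 - 9*(-14) + 3*(-13) - 13*(-14))) - 49 = (-90 + (-20 + 126 - 39 + 182)) - 49 = (-90 + 249) - 49 = 159 - 49 = 110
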